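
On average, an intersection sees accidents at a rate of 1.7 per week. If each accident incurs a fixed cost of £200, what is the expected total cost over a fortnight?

£680

E[N] = 1.7 × 2 = 3.4 (a fortnight = 2 weeks); E[cost] = 3.4 × £200 = £680.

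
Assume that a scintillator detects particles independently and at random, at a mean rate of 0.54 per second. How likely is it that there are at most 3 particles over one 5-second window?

Over the interval, μ = 0.54 × 5 = 2.7 (a 5-second window = 5 seconds).
P(N ≤ 3) = Σ_{j=0}^{3} e^(−μ) μ^j/j! ≈ 0.7141.

0.7141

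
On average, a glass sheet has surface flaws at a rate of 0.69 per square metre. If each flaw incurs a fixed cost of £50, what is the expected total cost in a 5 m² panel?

E[N] = 0.69 × 5 = 3.45 (a 5 m² panel = 5 square metres); E[cost] = 3.45 × £50 = £172.5.

£172.5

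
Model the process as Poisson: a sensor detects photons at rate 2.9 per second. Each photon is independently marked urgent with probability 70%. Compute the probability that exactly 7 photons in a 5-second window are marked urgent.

0.0860

Thinning: the photons that are marked urgent themselves form a Poisson process with rate 0.7 × 2.9 = 2.03 per second.
Over the interval, μ = 2.03 × 5 = 10.15 (a 5-second window = 5 seconds).
P(N = 7) = e^(−10.15) · 10.15^7/7! ≈ 0.0860.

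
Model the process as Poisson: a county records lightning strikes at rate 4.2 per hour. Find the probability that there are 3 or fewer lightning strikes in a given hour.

With mean μ = 4.2 per hour,
P(N ≤ 3) = Σ_{j=0}^{3} e^(−μ) μ^j/j! ≈ 0.3954.

0.3954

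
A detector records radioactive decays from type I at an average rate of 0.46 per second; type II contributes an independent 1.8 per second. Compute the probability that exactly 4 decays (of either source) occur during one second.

Independent Poisson processes superpose: combined rate λ = 0.46 + 1.8 = 2.26 per second.
So μ = 2.26.
P(N = 4) = e^(−2.26) · 2.26^4/4! ≈ 0.1134.

0.1134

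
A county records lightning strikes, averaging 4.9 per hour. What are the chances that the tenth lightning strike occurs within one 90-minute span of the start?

0.2067

Over the interval, μ = 4.9 × 1.5 = 7.35 (a 90-minute span = 1.5 hours).
The tenth arrival falls in the interval iff at least 10 events occur there: P(S_10 ≤ t) = P(N ≥ 10) = 1 − P(N ≤ 9) ≈ 0.2067.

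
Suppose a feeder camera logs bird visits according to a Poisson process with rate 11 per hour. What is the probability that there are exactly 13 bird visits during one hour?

0.0926

With mean μ = 11 per hour,
P(N = 13) = e^(−μ) μ^13/13! = e^(−11) · 11^13/6227020800 ≈ 0.0926.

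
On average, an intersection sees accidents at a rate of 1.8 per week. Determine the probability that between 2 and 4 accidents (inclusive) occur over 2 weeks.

Over the interval, μ = 1.8 × 2 = 3.6 (2 weeks).
P(2 ≤ N ≤ 4) = Σ_{j=2}^{4} e^(−3.6) · 3.6^j/j! ≈ 0.5807.

0.5807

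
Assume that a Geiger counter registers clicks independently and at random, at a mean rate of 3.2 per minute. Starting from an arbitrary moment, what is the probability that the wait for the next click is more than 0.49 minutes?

The wait for the next event is exponential with rate λ = 3.2 per minute.
P(T > 0.49) = e^(−λt) = e^(−3.2 × 0.49) = e^(−1.568) ≈ 0.2085.

0.2085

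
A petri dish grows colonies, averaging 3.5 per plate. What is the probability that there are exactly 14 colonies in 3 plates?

Over the interval, μ = 3.5 × 3 = 10.5 (3 plates).
P(N = 14) = e^(−μ) μ^14/14! = e^(−10.5) · 10.5^14/87178291200 ≈ 0.0625.

0.0625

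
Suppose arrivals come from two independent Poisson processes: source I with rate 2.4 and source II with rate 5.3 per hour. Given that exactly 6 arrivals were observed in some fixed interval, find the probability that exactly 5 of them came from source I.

Given the total, each event is independently from source I with probability p = λ_I/(λ_I+λ_II) = 2.4/7.7 ≈ 0.3117.
So K ~ Binomial(6, 2.4/7.7): P(K = 5) = C(6,5) · (2.4/7.7)^5 · (5.3/7.7)^1 ≈ 0.0121.

0.0121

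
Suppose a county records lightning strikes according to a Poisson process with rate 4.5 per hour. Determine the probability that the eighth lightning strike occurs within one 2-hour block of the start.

Over the interval, μ = 4.5 × 2 = 9 (a 2-hour block = 2 hours).
The eighth arrival falls in the interval iff at least 8 events occur there: P(S_8 ≤ t) = P(N ≥ 8) = 1 − P(N ≤ 7) ≈ 0.6761.

0.6761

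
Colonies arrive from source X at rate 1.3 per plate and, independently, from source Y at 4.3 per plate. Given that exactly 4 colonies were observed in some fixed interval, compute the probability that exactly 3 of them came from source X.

0.0384

Given the total, each event is independently from source X with probability p = λ_X/(λ_X+λ_Y) = 1.3/5.6 ≈ 0.2321.
So K ~ Binomial(4, 1.3/5.6): P(K = 3) = C(4,3) · (1.3/5.6)^3 · (4.3/5.6)^1 ≈ 0.0384.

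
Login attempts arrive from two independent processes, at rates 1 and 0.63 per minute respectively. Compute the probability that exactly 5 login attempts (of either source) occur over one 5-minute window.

Independent Poisson processes superpose: combined rate λ = 1 + 0.63 = 1.63 per minute.
Over the interval, μ = 1.63 × 5 = 8.15 (a 5-minute window = 5 minutes).
P(N = 5) = e^(−8.15) · 8.15^5/5! ≈ 0.0865.

0.0865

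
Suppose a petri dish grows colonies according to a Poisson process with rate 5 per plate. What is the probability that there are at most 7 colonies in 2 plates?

0.2202

Over the interval, μ = 5 × 2 = 10 (2 plates).
P(N ≤ 7) = Σ_{j=0}^{7} e^(−μ) μ^j/j! ≈ 0.2202.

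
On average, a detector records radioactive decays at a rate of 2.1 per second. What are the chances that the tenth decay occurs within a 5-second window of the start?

Over the interval, μ = 2.1 × 5 = 10.5 (a 5-second window = 5 seconds).
The tenth arrival falls in the interval iff at least 10 events occur there: P(S_10 ≤ t) = P(N ≥ 10) = 1 − P(N ≤ 9) ≈ 0.6029.

0.6029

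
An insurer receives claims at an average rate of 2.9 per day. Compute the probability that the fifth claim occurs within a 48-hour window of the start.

Over the interval, μ = 2.9 × 2 = 5.8 (a 48-hour window = 2 days).
The fifth arrival falls in the interval iff at least 5 events occur there: P(S_5 ≤ t) = P(N ≥ 5) = 1 − P(N ≤ 4) ≈ 0.6873.

0.6873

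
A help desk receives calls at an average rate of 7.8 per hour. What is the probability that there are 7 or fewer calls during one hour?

0.4812

With mean μ = 7.8 per hour,
P(N ≤ 7) = Σ_{j=0}^{7} e^(−μ) μ^j/j! ≈ 0.4812.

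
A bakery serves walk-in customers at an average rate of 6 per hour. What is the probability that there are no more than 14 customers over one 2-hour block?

Over the interval, μ = 6 × 2 = 12 (a 2-hour block = 2 hours).
P(N ≤ 14) = Σ_{j=0}^{14} e^(−μ) μ^j/j! ≈ 0.7720.

0.7720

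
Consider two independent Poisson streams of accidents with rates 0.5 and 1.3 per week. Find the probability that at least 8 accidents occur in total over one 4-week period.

0.4311

Independent Poisson processes superpose: combined rate λ = 0.5 + 1.3 = 1.8 per week.
Over the interval, μ = 1.8 × 4 = 7.2 (a 4-week period = 4 weeks).
P(N ≥ 8) = 1 − P(N ≤ 7) ≈ 0.4311.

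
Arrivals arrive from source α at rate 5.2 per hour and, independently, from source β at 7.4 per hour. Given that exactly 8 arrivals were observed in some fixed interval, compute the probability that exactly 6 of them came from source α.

Given the total, each event is independently from source α with probability p = λ_α/(λ_α+λ_β) = 5.2/12.6 ≈ 0.4127.
So K ~ Binomial(8, 5.2/12.6): P(K = 6) = C(8,6) · (5.2/12.6)^6 · (7.4/12.6)^2 ≈ 0.0477.

0.0477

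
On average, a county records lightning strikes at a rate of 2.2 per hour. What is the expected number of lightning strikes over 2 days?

105.6

E[N] = λt = 2.2 × 48 = 105.6 (2 days = 48 hours).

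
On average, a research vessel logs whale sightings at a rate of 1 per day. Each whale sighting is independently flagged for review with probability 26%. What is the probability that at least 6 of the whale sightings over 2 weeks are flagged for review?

0.1614

Thinning: the whale sightings that are flagged for review themselves form a Poisson process with rate 0.26 × 1 = 0.26 per day.
Over the interval, μ = 0.26 × 14 = 3.64 (2 weeks = 14 days).
P(N ≥ 6) = 1 − P(N ≤ 5) ≈ 0.1614.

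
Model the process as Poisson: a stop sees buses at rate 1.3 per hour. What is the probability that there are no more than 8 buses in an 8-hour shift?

0.2896

Over the interval, μ = 1.3 × 8 = 10.4 (an 8-hour shift = 8 hours).
P(N ≤ 8) = Σ_{j=0}^{8} e^(−μ) μ^j/j! ≈ 0.2896.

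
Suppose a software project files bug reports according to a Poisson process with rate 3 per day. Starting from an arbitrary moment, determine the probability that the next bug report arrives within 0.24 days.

Inter-arrival times are exponential with rate λ = 3 per day.
P(T ≤ 0.24) = 1 − e^(−λt) = 1 − e^(−3 × 0.24) = 1 − e^(−0.72) ≈ 0.5132.

0.5132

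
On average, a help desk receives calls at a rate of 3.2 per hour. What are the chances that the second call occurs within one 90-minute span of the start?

0.9523

Over the interval, μ = 3.2 × 1.5 = 4.8 (a 90-minute span = 1.5 hours).
The second arrival falls in the interval iff at least 2 events occur there: P(S_2 ≤ t) = P(N ≥ 2) = 1 − P(N ≤ 1) ≈ 0.9523.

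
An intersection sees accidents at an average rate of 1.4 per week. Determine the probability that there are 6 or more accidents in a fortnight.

Over the interval, μ = 1.4 × 2 = 2.8 (a fortnight = 2 weeks).
P(N ≥ 6) = 1 − P(N ≤ 5) = 1 − Σ_{j=0}^{5} e^(−μ) μ^j/j! ≈ 0.0651.

0.0651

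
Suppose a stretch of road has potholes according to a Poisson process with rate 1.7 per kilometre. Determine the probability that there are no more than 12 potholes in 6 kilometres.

0.7722

Over the interval, μ = 1.7 × 6 = 10.2 (6 kilometres).
P(N ≤ 12) = Σ_{j=0}^{12} e^(−μ) μ^j/j! ≈ 0.7722.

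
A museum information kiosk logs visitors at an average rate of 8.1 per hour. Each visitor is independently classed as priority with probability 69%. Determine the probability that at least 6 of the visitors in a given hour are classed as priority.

0.4863

Thinning: the visitors that are classed as priority themselves form a Poisson process with rate 0.69 × 8.1 = 5.589 per hour.
So μ = 5.589.
P(N ≥ 6) = 1 − P(N ≤ 5) ≈ 0.4863.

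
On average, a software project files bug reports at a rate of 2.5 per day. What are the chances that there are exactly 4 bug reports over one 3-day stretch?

0.0729

Over the interval, μ = 2.5 × 3 = 7.5 (a 3-day stretch = 3 days).
P(N = 4) = e^(−μ) μ^4/4! = e^(−7.5) · 7.5^4/24 ≈ 0.0729.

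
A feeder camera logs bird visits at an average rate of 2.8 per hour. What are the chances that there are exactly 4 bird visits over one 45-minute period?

Over the interval, μ = 2.8 × 0.75 = 2.1 (a 45-minute period = 0.75 hours).
P(N = 4) = e^(−μ) μ^4/4! = e^(−2.1) · 2.1^4/24 ≈ 0.0992.

0.0992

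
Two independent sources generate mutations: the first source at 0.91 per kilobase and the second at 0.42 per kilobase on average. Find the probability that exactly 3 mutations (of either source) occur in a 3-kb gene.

0.1959

Independent Poisson processes superpose: combined rate λ = 0.91 + 0.42 = 1.33 per kilobase.
Over the interval, μ = 1.33 × 3 = 3.99 (a 3-kb gene = 3 kilobases).
P(N = 3) = e^(−3.99) · 3.99^3/3! ≈ 0.1959.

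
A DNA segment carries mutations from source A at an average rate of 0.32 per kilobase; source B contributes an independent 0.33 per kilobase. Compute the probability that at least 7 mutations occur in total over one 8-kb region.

0.2676

Independent Poisson processes superpose: combined rate λ = 0.32 + 0.33 = 0.65 per kilobase.
Over the interval, μ = 0.65 × 8 = 5.2 (an 8-kb region = 8 kilobases).
P(N ≥ 7) = 1 − P(N ≤ 6) ≈ 0.2676.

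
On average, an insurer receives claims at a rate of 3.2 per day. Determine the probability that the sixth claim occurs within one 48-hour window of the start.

Over the interval, μ = 3.2 × 2 = 6.4 (a 48-hour window = 2 days).
The sixth arrival falls in the interval iff at least 6 events occur there: P(S_6 ≤ t) = P(N ≥ 6) = 1 − P(N ≤ 5) ≈ 0.6163.

0.6163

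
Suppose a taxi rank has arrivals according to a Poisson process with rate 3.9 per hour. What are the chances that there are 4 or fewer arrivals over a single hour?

0.6484

With mean μ = 3.9 per hour,
P(N ≤ 4) = Σ_{j=0}^{4} e^(−μ) μ^j/j! ≈ 0.6484.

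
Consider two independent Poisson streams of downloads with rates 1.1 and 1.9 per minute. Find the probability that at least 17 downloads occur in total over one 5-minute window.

Independent Poisson processes superpose: combined rate λ = 1.1 + 1.9 = 3 per minute.
Over the interval, μ = 3 × 5 = 15 (a 5-minute window = 5 minutes).
P(N ≥ 17) = 1 − P(N ≤ 16) ≈ 0.3359.

0.3359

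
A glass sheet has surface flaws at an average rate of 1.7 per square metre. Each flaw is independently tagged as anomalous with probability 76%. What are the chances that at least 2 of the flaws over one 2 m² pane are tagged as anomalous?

0.7295

Thinning: the flaws that are tagged as anomalous themselves form a Poisson process with rate 0.76 × 1.7 = 1.292 per square metre.
Over the interval, μ = 1.292 × 2 = 2.584 (a 2 m² pane = 2 square metres).
P(N ≥ 2) = 1 − P(N ≤ 1) ≈ 0.7295.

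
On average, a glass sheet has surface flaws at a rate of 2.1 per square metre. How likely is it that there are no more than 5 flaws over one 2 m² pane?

Over the interval, μ = 2.1 × 2 = 4.2 (a 2 m² pane = 2 square metres).
P(N ≤ 5) = Σ_{j=0}^{5} e^(−μ) μ^j/j! ≈ 0.7531.

0.7531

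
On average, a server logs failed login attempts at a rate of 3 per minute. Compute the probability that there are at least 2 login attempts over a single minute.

With mean μ = 3 per minute,
P(N ≥ 2) = 1 − P(N ≤ 1) = 1 − Σ_{j=0}^{1} e^(−μ) μ^j/j! ≈ 0.8009.

0.8009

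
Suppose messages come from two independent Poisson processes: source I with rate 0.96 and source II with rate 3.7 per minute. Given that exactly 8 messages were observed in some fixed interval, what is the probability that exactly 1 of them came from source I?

0.3279

Given the total, each event is independently from source I with probability p = λ_I/(λ_I+λ_II) = 0.96/4.66 ≈ 0.2060.
So K ~ Binomial(8, 0.96/4.66): P(K = 1) = C(8,1) · (0.96/4.66)^1 · (3.7/4.66)^7 ≈ 0.3279.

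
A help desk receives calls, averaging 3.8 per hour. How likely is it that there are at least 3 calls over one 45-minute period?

0.5424

Over the interval, μ = 3.8 × 0.75 = 2.85 (a 45-minute period = 0.75 hours).
P(N ≥ 3) = 1 − P(N ≤ 2) = 1 − Σ_{j=0}^{2} e^(−μ) μ^j/j! ≈ 0.5424.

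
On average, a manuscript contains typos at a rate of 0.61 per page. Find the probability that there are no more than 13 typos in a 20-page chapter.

Over the interval, μ = 0.61 × 20 = 12.2 (a 20-page chapter = 20 pages).
P(N ≤ 13) = Σ_{j=0}^{13} e^(−μ) μ^j/j! ≈ 0.6603.

0.6603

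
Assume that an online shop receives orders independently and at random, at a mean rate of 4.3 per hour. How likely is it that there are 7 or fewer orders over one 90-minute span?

Over the interval, μ = 4.3 × 1.5 = 6.45 (a 90-minute span = 1.5 hours).
P(N ≤ 7) = Σ_{j=0}^{7} e^(−μ) μ^j/j! ≈ 0.6801.

0.6801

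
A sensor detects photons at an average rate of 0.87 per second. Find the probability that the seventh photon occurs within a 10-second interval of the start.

Over the interval, μ = 0.87 × 10 = 8.7 (a 10-second interval = 10 seconds).
The seventh arrival falls in the interval iff at least 7 events occur there: P(S_7 ≤ t) = P(N ≥ 7) = 1 − P(N ≤ 6) ≈ 0.7645.

0.7645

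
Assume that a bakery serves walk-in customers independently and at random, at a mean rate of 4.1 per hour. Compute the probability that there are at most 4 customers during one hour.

0.6093

With mean μ = 4.1 per hour,
P(N ≤ 4) = Σ_{j=0}^{4} e^(−μ) μ^j/j! ≈ 0.6093.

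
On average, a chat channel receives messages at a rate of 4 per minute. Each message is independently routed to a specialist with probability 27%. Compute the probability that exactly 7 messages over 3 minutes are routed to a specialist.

Thinning: the messages that are routed to a specialist themselves form a Poisson process with rate 0.27 × 4 = 1.08 per minute.
Over the interval, μ = 1.08 × 3 = 3.24 (3 minutes).
P(N = 7) = e^(−3.24) · 3.24^7/7! ≈ 0.0291.

0.0291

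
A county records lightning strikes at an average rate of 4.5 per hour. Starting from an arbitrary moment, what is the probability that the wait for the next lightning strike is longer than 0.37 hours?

The wait for the next event is exponential with rate λ = 4.5 per hour.
P(T > 0.37) = e^(−λt) = e^(−4.5 × 0.37) = e^(−1.665) ≈ 0.1892.

0.1892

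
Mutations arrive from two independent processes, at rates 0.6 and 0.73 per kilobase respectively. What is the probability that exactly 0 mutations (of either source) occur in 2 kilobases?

0.0699

Independent Poisson processes superpose: combined rate λ = 0.6 + 0.73 = 1.33 per kilobase.
Over the interval, μ = 1.33 × 2 = 2.66 (2 kilobases).
P(N = 0) = e^(−2.66) · 2.66^0/0! ≈ 0.0699.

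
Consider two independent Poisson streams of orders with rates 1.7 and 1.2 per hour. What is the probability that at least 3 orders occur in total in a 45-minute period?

0.3706

Independent Poisson processes superpose: combined rate λ = 1.7 + 1.2 = 2.9 per hour.
Over the interval, μ = 2.9 × 0.75 = 2.175 (a 45-minute period = 0.75 hours).
P(N ≥ 3) = 1 − P(N ≤ 2) ≈ 0.3706.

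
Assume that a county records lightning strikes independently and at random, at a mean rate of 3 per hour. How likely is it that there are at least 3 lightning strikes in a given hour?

With mean μ = 3 per hour,
P(N ≥ 3) = 1 − P(N ≤ 2) = 1 − Σ_{j=0}^{2} e^(−μ) μ^j/j! ≈ 0.5768.

0.5768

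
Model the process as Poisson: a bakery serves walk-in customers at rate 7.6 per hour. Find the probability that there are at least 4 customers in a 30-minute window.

Over the interval, μ = 7.6 × 0.5 = 3.8 (a 30-minute window = 0.5 hours).
P(N ≥ 4) = 1 − P(N ≤ 3) = 1 − Σ_{j=0}^{3} e^(−μ) μ^j/j! ≈ 0.5265.

0.5265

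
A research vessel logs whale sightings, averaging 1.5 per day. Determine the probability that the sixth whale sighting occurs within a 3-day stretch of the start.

0.2971

Over the interval, μ = 1.5 × 3 = 4.5 (a 3-day stretch = 3 days).
The sixth arrival falls in the interval iff at least 6 events occur there: P(S_6 ≤ t) = P(N ≥ 6) = 1 − P(N ≤ 5) ≈ 0.2971.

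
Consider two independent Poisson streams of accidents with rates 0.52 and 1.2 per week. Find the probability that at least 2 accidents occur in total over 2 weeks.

0.8576

Independent Poisson processes superpose: combined rate λ = 0.52 + 1.2 = 1.72 per week.
Over the interval, μ = 1.72 × 2 = 3.44 (2 weeks).
P(N ≥ 2) = 1 − P(N ≤ 1) ≈ 0.8576.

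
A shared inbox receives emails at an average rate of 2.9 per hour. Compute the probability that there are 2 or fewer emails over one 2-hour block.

Over the interval, μ = 2.9 × 2 = 5.8 (a 2-hour block = 2 hours).
P(N ≤ 2) = Σ_{j=0}^{2} e^(−μ) μ^j/j! ≈ 0.0715.

0.0715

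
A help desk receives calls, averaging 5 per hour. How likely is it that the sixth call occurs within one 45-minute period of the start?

0.1771

Over the interval, μ = 5 × 0.75 = 3.75 (a 45-minute period = 0.75 hours).
The sixth arrival falls in the interval iff at least 6 events occur there: P(S_6 ≤ t) = P(N ≥ 6) = 1 − P(N ≤ 5) ≈ 0.1771.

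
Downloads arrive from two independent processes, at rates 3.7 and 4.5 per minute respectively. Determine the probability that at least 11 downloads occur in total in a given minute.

0.2045

Independent Poisson processes superpose: combined rate λ = 3.7 + 4.5 = 8.2 per minute.
So μ = 8.2.
P(N ≥ 11) = 1 − P(N ≤ 10) ≈ 0.2045.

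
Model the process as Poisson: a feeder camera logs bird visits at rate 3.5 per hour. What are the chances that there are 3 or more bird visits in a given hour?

0.6792

With mean μ = 3.5 per hour,
P(N ≥ 3) = 1 − P(N ≤ 2) = 1 − Σ_{j=0}^{2} e^(−μ) μ^j/j! ≈ 0.6792.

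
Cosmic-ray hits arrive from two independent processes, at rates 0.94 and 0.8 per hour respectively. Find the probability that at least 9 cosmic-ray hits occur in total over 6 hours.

Independent Poisson processes superpose: combined rate λ = 0.94 + 0.8 = 1.74 per hour.
Over the interval, μ = 1.74 × 6 = 10.44 (6 hours).
P(N ≥ 9) = 1 − P(N ≤ 8) ≈ 0.7145.

0.7145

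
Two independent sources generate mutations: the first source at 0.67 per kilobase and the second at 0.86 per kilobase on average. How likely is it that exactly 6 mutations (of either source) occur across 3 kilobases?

0.1319

Independent Poisson processes superpose: combined rate λ = 0.67 + 0.86 = 1.53 per kilobase.
Over the interval, μ = 1.53 × 3 = 4.59 (3 kilobases).
P(N = 6) = e^(−4.59) · 4.59^6/6! ≈ 0.1319.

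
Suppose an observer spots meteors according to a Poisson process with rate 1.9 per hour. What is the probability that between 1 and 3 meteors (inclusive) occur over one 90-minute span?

0.6230

Over the interval, μ = 1.9 × 1.5 = 2.85 (a 90-minute span = 1.5 hours).
P(1 ≤ N ≤ 3) = Σ_{j=1}^{3} e^(−2.85) · 2.85^j/j! ≈ 0.6230.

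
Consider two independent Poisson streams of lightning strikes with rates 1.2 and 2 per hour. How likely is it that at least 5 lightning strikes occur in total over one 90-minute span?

Independent Poisson processes superpose: combined rate λ = 1.2 + 2 = 3.2 per hour.
Over the interval, μ = 3.2 × 1.5 = 4.8 (a 90-minute span = 1.5 hours).
P(N ≥ 5) = 1 − P(N ≤ 4) ≈ 0.5237.

0.5237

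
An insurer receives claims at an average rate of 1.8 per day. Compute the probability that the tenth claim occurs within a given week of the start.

Over the interval, μ = 1.8 × 7 = 12.6 (a week = 7 days).
The tenth arrival falls in the interval iff at least 10 events occur there: P(S_10 ≤ t) = P(N ≥ 10) = 1 − P(N ≤ 9) ≈ 0.8061.

0.8061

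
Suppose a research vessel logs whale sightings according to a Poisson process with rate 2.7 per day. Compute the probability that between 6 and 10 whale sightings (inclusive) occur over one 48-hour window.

0.4314

Over the interval, μ = 2.7 × 2 = 5.4 (a 48-hour window = 2 days).
P(6 ≤ N ≤ 10) = Σ_{j=6}^{10} e^(−5.4) · 5.4^j/j! ≈ 0.4314.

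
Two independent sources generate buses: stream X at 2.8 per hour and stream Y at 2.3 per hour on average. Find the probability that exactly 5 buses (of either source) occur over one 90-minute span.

0.1039

Independent Poisson processes superpose: combined rate λ = 2.8 + 2.3 = 5.1 per hour.
Over the interval, μ = 5.1 × 1.5 = 7.65 (a 90-minute span = 1.5 hours).
P(N = 5) = e^(−7.65) · 7.65^5/5! ≈ 0.1039.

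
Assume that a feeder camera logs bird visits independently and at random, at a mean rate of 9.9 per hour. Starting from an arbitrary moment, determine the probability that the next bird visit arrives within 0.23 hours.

Inter-arrival times are exponential with rate λ = 9.9 per hour.
P(T ≤ 0.23) = 1 − e^(−λt) = 1 − e^(−9.9 × 0.23) = 1 − e^(−2.277) ≈ 0.8974.

0.8974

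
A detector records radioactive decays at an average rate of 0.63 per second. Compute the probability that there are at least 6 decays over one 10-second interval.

0.6012

Over the interval, μ = 0.63 × 10 = 6.3 (a 10-second interval = 10 seconds).
P(N ≥ 6) = 1 − P(N ≤ 5) = 1 − Σ_{j=0}^{5} e^(−μ) μ^j/j! ≈ 0.6012.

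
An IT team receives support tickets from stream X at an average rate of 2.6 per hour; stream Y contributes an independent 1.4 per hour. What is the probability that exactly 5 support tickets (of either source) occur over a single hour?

0.1563

Independent Poisson processes superpose: combined rate λ = 2.6 + 1.4 = 4 per hour.
So μ = 4.
P(N = 5) = e^(−4) · 4^5/5! ≈ 0.1563.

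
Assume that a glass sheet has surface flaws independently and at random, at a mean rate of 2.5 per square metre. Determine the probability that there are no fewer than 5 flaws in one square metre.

With mean μ = 2.5 per square metre,
P(N ≥ 5) = 1 − P(N ≤ 4) = 1 − Σ_{j=0}^{4} e^(−μ) μ^j/j! ≈ 0.1088.

0.1088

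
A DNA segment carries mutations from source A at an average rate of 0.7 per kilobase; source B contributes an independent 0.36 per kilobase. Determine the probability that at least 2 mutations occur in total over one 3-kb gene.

Independent Poisson processes superpose: combined rate λ = 0.7 + 0.36 = 1.06 per kilobase.
Over the interval, μ = 1.06 × 3 = 3.18 (a 3-kb gene = 3 kilobases).
P(N ≥ 2) = 1 − P(N ≤ 1) ≈ 0.8262.

0.8262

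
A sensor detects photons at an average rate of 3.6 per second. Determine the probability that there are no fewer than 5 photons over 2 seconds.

0.8445

Over the interval, μ = 3.6 × 2 = 7.2 (2 seconds).
P(N ≥ 5) = 1 − P(N ≤ 4) = 1 − Σ_{j=0}^{4} e^(−μ) μ^j/j! ≈ 0.8445.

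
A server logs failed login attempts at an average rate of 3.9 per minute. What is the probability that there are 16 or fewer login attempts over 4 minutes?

0.6056

Over the interval, μ = 3.9 × 4 = 15.6 (4 minutes).
P(N ≤ 16) = Σ_{j=0}^{16} e^(−μ) μ^j/j! ≈ 0.6056.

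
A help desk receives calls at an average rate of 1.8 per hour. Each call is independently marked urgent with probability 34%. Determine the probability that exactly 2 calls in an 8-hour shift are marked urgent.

Thinning: the calls that are marked urgent themselves form a Poisson process with rate 0.34 × 1.8 = 0.612 per hour.
Over the interval, μ = 0.612 × 8 = 4.896 (an 8-hour shift = 8 hours).
P(N = 2) = e^(−4.896) · 4.896^2/2! ≈ 0.0896.

0.0896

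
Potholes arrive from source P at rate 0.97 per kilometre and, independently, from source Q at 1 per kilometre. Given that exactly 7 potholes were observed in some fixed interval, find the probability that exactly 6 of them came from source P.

Given the total, each event is independently from source P with probability p = λ_P/(λ_P+λ_Q) = 0.97/1.97 ≈ 0.4924.
So K ~ Binomial(7, 0.97/1.97): P(K = 6) = C(7,6) · (0.97/1.97)^6 · (1/1.97)^1 ≈ 0.0506.

0.0506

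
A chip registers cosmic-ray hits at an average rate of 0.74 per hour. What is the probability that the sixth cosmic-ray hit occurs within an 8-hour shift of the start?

0.5414

Over the interval, μ = 0.74 × 8 = 5.92 (an 8-hour shift = 8 hours).
The sixth arrival falls in the interval iff at least 6 events occur there: P(S_6 ≤ t) = P(N ≥ 6) = 1 − P(N ≤ 5) ≈ 0.5414.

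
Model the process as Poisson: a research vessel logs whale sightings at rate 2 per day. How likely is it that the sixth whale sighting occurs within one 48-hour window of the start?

Over the interval, μ = 2 × 2 = 4 (a 48-hour window = 2 days).
The sixth arrival falls in the interval iff at least 6 events occur there: P(S_6 ≤ t) = P(N ≥ 6) = 1 − P(N ≤ 5) ≈ 0.2149.

0.2149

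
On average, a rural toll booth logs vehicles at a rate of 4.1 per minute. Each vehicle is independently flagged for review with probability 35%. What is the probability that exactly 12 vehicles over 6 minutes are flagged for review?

Thinning: the vehicles that are flagged for review themselves form a Poisson process with rate 0.35 × 4.1 = 1.435 per minute.
Over the interval, μ = 1.435 × 6 = 8.61 (6 minutes).
P(N = 12) = e^(−8.61) · 8.61^12/12! ≈ 0.0632.

0.0632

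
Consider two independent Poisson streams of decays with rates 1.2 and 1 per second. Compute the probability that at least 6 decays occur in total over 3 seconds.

0.6453

Independent Poisson processes superpose: combined rate λ = 1.2 + 1 = 2.2 per second.
Over the interval, μ = 2.2 × 3 = 6.6 (3 seconds).
P(N ≥ 6) = 1 − P(N ≤ 5) ≈ 0.6453.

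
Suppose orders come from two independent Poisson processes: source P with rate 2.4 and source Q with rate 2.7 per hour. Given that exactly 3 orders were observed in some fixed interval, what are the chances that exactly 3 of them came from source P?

0.1042

Given the total, each event is independently from source P with probability p = λ_P/(λ_P+λ_Q) = 2.4/5.1 ≈ 0.4706.
So K ~ Binomial(3, 2.4/5.1): P(K = 3) = C(3,3) · (2.4/5.1)^3 · (2.7/5.1)^0 ≈ 0.1042.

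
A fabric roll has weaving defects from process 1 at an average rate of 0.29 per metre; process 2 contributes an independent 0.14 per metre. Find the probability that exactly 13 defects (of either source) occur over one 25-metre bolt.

Independent Poisson processes superpose: combined rate λ = 0.29 + 0.14 = 0.43 per metre.
Over the interval, μ = 0.43 × 25 = 10.75 (a 25-metre bolt = 25 metres).
P(N = 13) = e^(−10.75) · 10.75^13/13! ≈ 0.0882.

0.0882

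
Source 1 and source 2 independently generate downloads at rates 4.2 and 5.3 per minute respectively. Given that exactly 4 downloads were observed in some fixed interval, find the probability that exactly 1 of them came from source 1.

0.3071

Given the total, each event is independently from source 1 with probability p = λ_1/(λ_1+λ_2) = 4.2/9.5 ≈ 0.4421.
So K ~ Binomial(4, 4.2/9.5): P(K = 1) = C(4,1) · (4.2/9.5)^1 · (5.3/9.5)^3 ≈ 0.3071.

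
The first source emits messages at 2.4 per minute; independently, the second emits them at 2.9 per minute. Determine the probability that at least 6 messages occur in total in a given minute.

Independent Poisson processes superpose: combined rate λ = 2.4 + 2.9 = 5.3 per minute.
So μ = 5.3.
P(N ≥ 6) = 1 − P(N ≤ 5) ≈ 0.4365.

0.4365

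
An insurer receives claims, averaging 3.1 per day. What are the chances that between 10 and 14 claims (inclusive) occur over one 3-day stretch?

0.4000

Over the interval, μ = 3.1 × 3 = 9.3 (a 3-day stretch = 3 days).
P(10 ≤ N ≤ 14) = Σ_{j=10}^{14} e^(−9.3) · 9.3^j/j! ≈ 0.4000.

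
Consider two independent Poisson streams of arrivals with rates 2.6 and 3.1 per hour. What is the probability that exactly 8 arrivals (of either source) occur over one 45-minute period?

0.0385

Independent Poisson processes superpose: combined rate λ = 2.6 + 3.1 = 5.7 per hour.
Over the interval, μ = 5.7 × 0.75 = 4.275 (a 45-minute period = 0.75 hours).
P(N = 8) = e^(−4.275) · 4.275^8/8! ≈ 0.0385.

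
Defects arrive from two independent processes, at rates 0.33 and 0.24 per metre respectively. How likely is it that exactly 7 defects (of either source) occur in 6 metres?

0.0355

Independent Poisson processes superpose: combined rate λ = 0.33 + 0.24 = 0.57 per metre.
Over the interval, μ = 0.57 × 6 = 3.42 (6 metres).
P(N = 7) = e^(−3.42) · 3.42^7/7! ≈ 0.0355.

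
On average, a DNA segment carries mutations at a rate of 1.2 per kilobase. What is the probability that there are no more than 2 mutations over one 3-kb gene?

Over the interval, μ = 1.2 × 3 = 3.6 (a 3-kb gene = 3 kilobases).
P(N ≤ 2) = Σ_{j=0}^{2} e^(−μ) μ^j/j! ≈ 0.3027.

0.3027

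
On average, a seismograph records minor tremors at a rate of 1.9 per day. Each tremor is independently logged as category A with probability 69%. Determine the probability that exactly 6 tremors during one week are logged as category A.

0.0858

Thinning: the tremors that are logged as category A themselves form a Poisson process with rate 0.69 × 1.9 = 1.311 per day.
Over the interval, μ = 1.311 × 7 = 9.177 (a week = 7 days).
P(N = 6) = e^(−9.177) · 9.177^6/6! ≈ 0.0858.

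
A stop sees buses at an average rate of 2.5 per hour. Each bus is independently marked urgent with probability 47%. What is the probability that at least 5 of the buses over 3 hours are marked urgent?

0.2793

Thinning: the buses that are marked urgent themselves form a Poisson process with rate 0.47 × 2.5 = 1.175 per hour.
Over the interval, μ = 1.175 × 3 = 3.525 (3 hours).
P(N ≥ 5) = 1 − P(N ≤ 4) ≈ 0.2793.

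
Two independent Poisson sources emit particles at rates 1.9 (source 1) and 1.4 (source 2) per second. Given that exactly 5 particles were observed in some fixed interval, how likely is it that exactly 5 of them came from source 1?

0.0633

Given the total, each event is independently from source 1 with probability p = λ_1/(λ_1+λ_2) = 1.9/3.3 ≈ 0.5758.
So K ~ Binomial(5, 1.9/3.3): P(K = 5) = C(5,5) · (1.9/3.3)^5 · (1.4/3.3)^0 ≈ 0.0633.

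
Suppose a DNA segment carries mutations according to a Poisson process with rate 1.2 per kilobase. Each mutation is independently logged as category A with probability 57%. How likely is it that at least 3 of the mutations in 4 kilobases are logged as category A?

0.5152

Thinning: the mutations that are logged as category A themselves form a Poisson process with rate 0.57 × 1.2 = 0.684 per kilobase.
Over the interval, μ = 0.684 × 4 = 2.736 (4 kilobases).
P(N ≥ 3) = 1 − P(N ≤ 2) ≈ 0.5152.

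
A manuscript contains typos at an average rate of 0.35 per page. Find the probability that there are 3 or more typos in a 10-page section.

Over the interval, μ = 0.35 × 10 = 3.5 (a 10-page section = 10 pages).
P(N ≥ 3) = 1 − P(N ≤ 2) = 1 − Σ_{j=0}^{2} e^(−μ) μ^j/j! ≈ 0.6792.

0.6792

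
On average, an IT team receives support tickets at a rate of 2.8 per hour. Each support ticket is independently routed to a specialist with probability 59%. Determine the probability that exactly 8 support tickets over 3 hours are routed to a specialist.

Thinning: the support tickets that are routed to a specialist themselves form a Poisson process with rate 0.59 × 2.8 = 1.652 per hour.
Over the interval, μ = 1.652 × 3 = 4.956 (3 hours).
P(N = 8) = e^(−4.956) · 4.956^8/8! ≈ 0.0636.

0.0636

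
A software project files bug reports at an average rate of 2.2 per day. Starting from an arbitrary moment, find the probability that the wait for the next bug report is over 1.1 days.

0.0889

The wait for the next event is exponential with rate λ = 2.2 per day.
P(T > 1.1) = e^(−λt) = e^(−2.2 × 1.1) = e^(−2.42) ≈ 0.0889.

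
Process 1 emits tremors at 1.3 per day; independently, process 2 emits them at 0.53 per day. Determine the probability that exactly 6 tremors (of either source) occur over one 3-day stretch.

Independent Poisson processes superpose: combined rate λ = 1.3 + 0.53 = 1.83 per day.
Over the interval, μ = 1.83 × 3 = 5.49 (a 3-day stretch = 3 days).
P(N = 6) = e^(−5.49) · 5.49^6/6! ≈ 0.1570.

0.1570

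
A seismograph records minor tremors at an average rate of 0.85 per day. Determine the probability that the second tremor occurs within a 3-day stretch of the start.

Over the interval, μ = 0.85 × 3 = 2.55 (a 3-day stretch = 3 days).
The second arrival falls in the interval iff at least 2 events occur there: P(S_2 ≤ t) = P(N ≥ 2) = 1 − P(N ≤ 1) ≈ 0.7228.

0.7228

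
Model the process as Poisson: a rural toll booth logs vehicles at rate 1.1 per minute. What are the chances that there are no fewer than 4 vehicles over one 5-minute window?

0.7983

Over the interval, μ = 1.1 × 5 = 5.5 (a 5-minute window = 5 minutes).
P(N ≥ 4) = 1 − P(N ≤ 3) = 1 − Σ_{j=0}^{3} e^(−μ) μ^j/j! ≈ 0.7983.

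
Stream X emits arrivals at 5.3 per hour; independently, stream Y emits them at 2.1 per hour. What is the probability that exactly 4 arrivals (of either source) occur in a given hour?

Independent Poisson processes superpose: combined rate λ = 5.3 + 2.1 = 7.4 per hour.
So μ = 7.4.
P(N = 4) = e^(−7.4) · 7.4^4/4! ≈ 0.0764.

0.0764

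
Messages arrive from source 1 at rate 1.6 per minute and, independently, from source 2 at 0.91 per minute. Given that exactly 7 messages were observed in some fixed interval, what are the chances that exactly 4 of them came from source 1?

Given the total, each event is independently from source 1 with probability p = λ_1/(λ_1+λ_2) = 1.6/2.51 ≈ 0.6375.
So K ~ Binomial(7, 1.6/2.51): P(K = 4) = C(7,4) · (1.6/2.51)^4 · (0.91/2.51)^3 ≈ 0.2754.

0.2754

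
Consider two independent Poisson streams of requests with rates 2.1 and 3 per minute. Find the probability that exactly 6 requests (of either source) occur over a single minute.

Independent Poisson processes superpose: combined rate λ = 2.1 + 3 = 5.1 per minute.
So μ = 5.1.
P(N = 6) = e^(−5.1) · 5.1^6/6! ≈ 0.1490.

0.1490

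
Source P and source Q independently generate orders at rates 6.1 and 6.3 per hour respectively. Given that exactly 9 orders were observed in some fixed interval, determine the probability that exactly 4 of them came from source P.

Given the total, each event is independently from source P with probability p = λ_P/(λ_P+λ_Q) = 6.1/12.4 ≈ 0.4919.
So K ~ Binomial(9, 6.1/12.4): P(K = 4) = C(9,4) · (6.1/12.4)^4 · (6.3/12.4)^5 ≈ 0.2498.

0.2498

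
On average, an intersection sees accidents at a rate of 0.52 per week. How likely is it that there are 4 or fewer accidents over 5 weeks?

Over the interval, μ = 0.52 × 5 = 2.6 (5 weeks).
P(N ≤ 4) = Σ_{j=0}^{4} e^(−μ) μ^j/j! ≈ 0.8774.

0.8774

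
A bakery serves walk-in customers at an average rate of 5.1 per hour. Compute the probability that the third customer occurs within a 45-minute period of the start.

0.7351

Over the interval, μ = 5.1 × 0.75 = 3.825 (a 45-minute period = 0.75 hours).
The third arrival falls in the interval iff at least 3 events occur there: P(S_3 ≤ t) = P(N ≥ 3) = 1 − P(N ≤ 2) ≈ 0.7351.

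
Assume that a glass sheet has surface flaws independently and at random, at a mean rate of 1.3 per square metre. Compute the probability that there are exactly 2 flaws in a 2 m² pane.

Over the interval, μ = 1.3 × 2 = 2.6 (a 2 m² pane = 2 square metres).
P(N = 2) = e^(−μ) μ^2/2! = e^(−2.6) · 2.6^2/2 ≈ 0.2510.

0.2510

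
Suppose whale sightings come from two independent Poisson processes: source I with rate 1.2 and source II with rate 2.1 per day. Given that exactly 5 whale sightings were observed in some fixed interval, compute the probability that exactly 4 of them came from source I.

0.0556

Given the total, each event is independently from source I with probability p = λ_I/(λ_I+λ_II) = 1.2/3.3 ≈ 0.3636.
So K ~ Binomial(5, 1.2/3.3): P(K = 4) = C(5,4) · (1.2/3.3)^4 · (2.1/3.3)^1 ≈ 0.0556.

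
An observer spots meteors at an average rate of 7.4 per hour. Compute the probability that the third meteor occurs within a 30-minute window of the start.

Over the interval, μ = 7.4 × 0.5 = 3.7 (a 30-minute window = 0.5 hours).
The third arrival falls in the interval iff at least 3 events occur there: P(S_3 ≤ t) = P(N ≥ 3) = 1 − P(N ≤ 2) ≈ 0.7146.

0.7146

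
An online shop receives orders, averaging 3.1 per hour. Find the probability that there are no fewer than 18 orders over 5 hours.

0.2948

Over the interval, μ = 3.1 × 5 = 15.5 (5 hours).
P(N ≥ 18) = 1 − P(N ≤ 17) = 1 − Σ_{j=0}^{17} e^(−μ) μ^j/j! ≈ 0.2948.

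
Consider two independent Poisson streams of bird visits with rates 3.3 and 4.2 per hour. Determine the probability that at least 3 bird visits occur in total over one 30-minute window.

Independent Poisson processes superpose: combined rate λ = 3.3 + 4.2 = 7.5 per hour.
Over the interval, μ = 7.5 × 0.5 = 3.75 (a 30-minute window = 0.5 hours).
P(N ≥ 3) = 1 − P(N ≤ 2) ≈ 0.7229.

0.7229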